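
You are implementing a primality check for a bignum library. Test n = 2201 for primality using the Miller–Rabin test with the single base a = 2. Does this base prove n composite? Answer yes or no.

yes

n − 1 = 2200 = 2^3 · 275, so s = 3 and d = 275.
x_0 = 2^275 mod 2201 = 1582.
x_0 is neither 1 nor 2200, so continue squaring.
x_1 = 1582^2 mod 2201 = 187.
x_2 = 187^2 mod 2201 = 1954.
Reached i = s−1 = 2 without hitting −1: 2 is a Miller–Rabin witness and 2201 is composite.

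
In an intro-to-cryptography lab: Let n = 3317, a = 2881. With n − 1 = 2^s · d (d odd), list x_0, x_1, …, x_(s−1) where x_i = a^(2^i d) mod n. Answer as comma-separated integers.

1906, 721

n − 1 = 3316 = 2^2 · 829, so s = 2 and d = 829.
x_0 = 2881^829 mod 3317 = 1906.
x_1 = 1906^2 mod 3317 = 721.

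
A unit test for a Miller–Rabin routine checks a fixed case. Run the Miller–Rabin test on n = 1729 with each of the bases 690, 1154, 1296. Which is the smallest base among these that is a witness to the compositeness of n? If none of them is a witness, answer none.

n − 1 = 1728 = 2^6 · 27, so s = 6 and d = 27.
Base 690: x_0 = 690^27 mod 1729 = 1. x_0 = 1, so 690 is not a witness.
Base 1154: x_0 = 1154^27 mod 1729 = 1728. x_0 = 1728 ≡ −1, so 1154 is not a witness.
Base 1296: x_0 = 1296^27 mod 1729 = 1. x_0 = 1, so 1296 is not a witness.
No listed base is a witness for 1729.

none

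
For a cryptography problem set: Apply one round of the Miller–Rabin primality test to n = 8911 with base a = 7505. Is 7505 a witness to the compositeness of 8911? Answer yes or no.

n − 1 = 8910 = 2^1 · 4455, so s = 1 and d = 4455.
x_0 = 7505^4455 mod 8911 = 7505.
x_0 ∉ {1, 8910} and s = 1, so 7505 is a Miller–Rabin witness and 8911 is composite.

yes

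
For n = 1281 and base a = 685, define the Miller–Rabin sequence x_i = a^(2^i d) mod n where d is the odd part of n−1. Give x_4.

379

n − 1 = 1280 = 2^8 · 5, so s = 8 and d = 5.
Repeated squaring mod 1281: 685^1 ≡ 685, 685^2 ≡ 379, 685^4 ≡ 169.
5 = 4 + 1, so 685^5 ≡ 169·685 ≡ 475 (mod 1281).
x_0 = 475.
x_1 = 475^2 mod 1281 = 169.
x_2 = 169^2 mod 1281 = 379.
x_3 = 379^2 mod 1281 = 169.
x_4 = 169^2 mod 1281 = 379.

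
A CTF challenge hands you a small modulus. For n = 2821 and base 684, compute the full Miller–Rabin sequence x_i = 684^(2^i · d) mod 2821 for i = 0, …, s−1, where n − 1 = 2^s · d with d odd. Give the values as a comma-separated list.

n − 1 = 2820 = 2^2 · 705, so s = 2 and d = 705.
x_0 = 684^705 mod 2821 = 125.
x_1 = 125^2 mod 2821 = 1520.

125, 1520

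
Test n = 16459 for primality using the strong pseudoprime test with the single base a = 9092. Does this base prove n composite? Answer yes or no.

n − 1 = 16458 = 2^1 · 8229, so s = 1 and d = 8229.
Repeated squaring mod 16459: 9092^1 ≡ 9092, 9092^2 ≡ 7366, 9092^4 ≡ 9092, 9092^8 ≡ 7366, 9092^16 ≡ 9092, 9092^32 ≡ 7366, 9092^64 ≡ 9092, 9092^128 ≡ 7366, 9092^256 ≡ 9092, 9092^512 ≡ 7366, 9092^1024 ≡ 9092, 9092^2048 ≡ 7366, 9092^4096 ≡ 9092, 9092^8192 ≡ 7366.
8229 = 8192 + 32 + 4 + 1, so 9092^8229 ≡ 7366·7366·9092·9092 ≡ 1 (mod 16459).
x_0 = 9092^8229 mod 16459 = 1.
x_0 = 1, so 9092 is not a witness.

no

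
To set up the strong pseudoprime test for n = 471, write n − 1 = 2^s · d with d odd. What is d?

Halving: 470 → 235; 235 is odd.
So 470 = 2^1 · 235.

235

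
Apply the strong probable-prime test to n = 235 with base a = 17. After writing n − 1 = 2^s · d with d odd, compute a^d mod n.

n − 1 = 234 = 2^1 · 117, so s = 1 and d = 117.
Repeated squaring mod 235: 17^1 ≡ 17, 17^2 ≡ 54, 17^4 ≡ 96, 17^8 ≡ 51, 17^16 ≡ 16, 17^32 ≡ 21, 17^64 ≡ 206.
117 = 64 + 32 + 16 + 4 + 1, so 17^117 ≡ 206·21·16·96·17 ≡ 7 (mod 235).

7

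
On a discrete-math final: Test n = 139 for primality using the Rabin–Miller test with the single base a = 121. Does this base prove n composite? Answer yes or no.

n − 1 = 138 = 2^1 · 69, so s = 1 and d = 69.
x_0 = 121^69 mod 139 = 1.
x_0 = 1, so 121 is not a witness.

no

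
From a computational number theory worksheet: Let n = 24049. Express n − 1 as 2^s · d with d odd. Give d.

Halving: 24048 → 12024 → 6012 → 3006 → 1503; 1503 is odd.
So 24048 = 2^4 · 1503.

1503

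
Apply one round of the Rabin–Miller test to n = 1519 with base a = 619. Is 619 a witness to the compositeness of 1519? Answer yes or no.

n − 1 = 1518 = 2^1 · 759, so s = 1 and d = 759.
Repeated squaring mod 1519: 619^1 ≡ 619, 619^2 ≡ 373, 619^4 ≡ 900, 619^8 ≡ 373, 619^16 ≡ 900, 619^32 ≡ 373, 619^64 ≡ 900, 619^128 ≡ 373, 619^256 ≡ 900, 619^512 ≡ 373.
759 = 512 + 128 + 64 + 32 + 16 + 4 + 2 + 1, so 619^759 ≡ 373·373·900·373·900·900·373·619 ≡ 1518 (mod 1519).
x_0 = 619^759 mod 1519 = 1518.
x_0 = 1518 ≡ −1, so 619 is not a witness.

no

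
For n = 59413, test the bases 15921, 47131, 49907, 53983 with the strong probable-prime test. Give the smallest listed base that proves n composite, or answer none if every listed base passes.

15921

n − 1 = 59412 = 2^2 · 14853, so s = 2 and d = 14853.
Base 15921: x_0 = 15921^14853 mod 59413 = 57417. x_0 is neither 1 nor 59412, so continue squaring. x_1 = 57417^2 mod 59413 = 3345. Reached i = s−1 = 1 without hitting −1: 15921 is a Miller–Rabin witness and 59413 is composite.
Base 47131: x_0 = 47131^14853 mod 59413 = 52574. x_0 is neither 1 nor 59412, so continue squaring. x_1 = 52574^2 mod 59413 = 13890. Reached i = s−1 = 1 without hitting −1: 47131 is a Miller–Rabin witness and 59413 is composite.
Base 49907: x_0 = 49907^14853 mod 59413 = 38240. x_0 is neither 1 nor 59412, so continue squaring. x_1 = 38240^2 mod 59413 = 24844. Reached i = s−1 = 1 without hitting −1: 49907 is a Miller–Rabin witness and 59413 is composite.
Base 53983: x_0 = 53983^14853 mod 59413 = 51003. x_0 is neither 1 nor 59412, so continue squaring. x_1 = 51003^2 mod 59413 = 26630. Reached i = s−1 = 1 without hitting −1: 53983 is a Miller–Rabin witness and 59413 is composite.
The smallest witness among the given bases is 15921.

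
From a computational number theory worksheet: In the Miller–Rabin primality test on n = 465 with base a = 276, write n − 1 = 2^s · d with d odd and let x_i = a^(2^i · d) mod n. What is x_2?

111

n − 1 = 464 = 2^4 · 29, so s = 4 and d = 29.
By repeated squaring, 276^29 ≡ 351 (mod 465).
x_0 = 351.
x_1 = 351^2 mod 465 = 441.
x_2 = 441^2 mod 465 = 111.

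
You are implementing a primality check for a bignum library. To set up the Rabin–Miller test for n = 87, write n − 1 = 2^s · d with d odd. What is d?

Halving: 86 → 43; 43 is odd.
So 86 = 2^1 · 43.

43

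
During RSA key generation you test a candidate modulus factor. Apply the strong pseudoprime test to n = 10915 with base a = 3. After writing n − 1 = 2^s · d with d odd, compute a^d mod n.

n − 1 = 10914 = 2^1 · 5457, so s = 1 and d = 5457.
3^5457 mod 10915 = 9388.

9388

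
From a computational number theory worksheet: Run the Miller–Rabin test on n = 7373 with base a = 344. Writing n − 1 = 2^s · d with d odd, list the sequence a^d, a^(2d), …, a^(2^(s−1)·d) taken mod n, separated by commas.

n − 1 = 7372 = 2^2 · 1843, so s = 2 and d = 1843.
x_0 = 344^1843 mod 7373 = 7210.
x_1 = 7210^2 mod 7373 = 4450.

7210, 4450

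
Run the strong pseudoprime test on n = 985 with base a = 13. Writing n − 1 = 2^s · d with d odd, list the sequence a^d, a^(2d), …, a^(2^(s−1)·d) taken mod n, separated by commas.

927, 409, 816

n − 1 = 984 = 2^3 · 123, so s = 3 and d = 123.
x_0 = 13^123 mod 985 = 927.
x_1 = 927^2 mod 985 = 409.
x_2 = 409^2 mod 985 = 816.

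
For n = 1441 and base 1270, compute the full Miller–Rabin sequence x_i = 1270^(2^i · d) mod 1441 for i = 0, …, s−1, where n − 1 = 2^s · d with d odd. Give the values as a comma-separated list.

n − 1 = 1440 = 2^5 · 45, so s = 5 and d = 45.
x_0 = 1270^45 mod 1441 = 45.
x_1 = 45^2 mod 1441 = 584.
x_2 = 584^2 mod 1441 = 980.
x_3 = 980^2 mod 1441 = 694.
x_4 = 694^2 mod 1441 = 342.

45, 584, 980, 694, 342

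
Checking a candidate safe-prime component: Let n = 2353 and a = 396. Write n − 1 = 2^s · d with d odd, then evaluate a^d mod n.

n − 1 = 2352 = 2^4 · 147, so s = 4 and d = 147.
Repeated squaring mod 2353: 396^1 ≡ 396, 396^2 ≡ 1518, 396^4 ≡ 737, 396^8 ≡ 1979, 396^16 ≡ 1049, 396^32 ≡ 1550, 396^64 ≡ 87, 396^128 ≡ 510.
147 = 128 + 16 + 2 + 1, so 396^147 ≡ 510·1049·1518·396 ≡ 749 (mod 2353).

749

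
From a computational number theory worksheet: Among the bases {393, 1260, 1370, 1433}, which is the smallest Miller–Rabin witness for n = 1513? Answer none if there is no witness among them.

1260

n − 1 = 1512 = 2^3 · 189, so s = 3 and d = 189.
Base 393: x_0 = 393^189 mod 1513 = 1120. x_0 is neither 1 nor 1512, so continue squaring. x_1 = 1120^2 mod 1513 = 123. x_2 = 123^2 mod 1513 = 1512. x_2 ≡ −1, so 393 is not a witness.
Base 1260: x_0 = 1260^189 mod 1513 = 933. x_0 is neither 1 nor 1512, so continue squaring. x_1 = 933^2 mod 1513 = 514. x_2 = 514^2 mod 1513 = 934. Reached i = s−1 = 2 without hitting −1: 1260 is a Miller–Rabin witness and 1513 is composite.
Base 1370: x_0 = 1370^189 mod 1513 = 1320. x_0 is neither 1 nor 1512, so continue squaring. x_1 = 1320^2 mod 1513 = 937. x_2 = 937^2 mod 1513 = 429. Reached i = s−1 = 2 without hitting −1: 1370 is a Miller–Rabin witness and 1513 is composite.
Base 1433: x_0 = 1433^189 mod 1513 = 173. x_0 is neither 1 nor 1512, so continue squaring. x_1 = 173^2 mod 1513 = 1182. x_2 = 1182^2 mod 1513 = 625. Reached i = s−1 = 2 without hitting −1: 1433 is a Miller–Rabin witness and 1513 is composite.
The smallest witness among the given bases is 1260.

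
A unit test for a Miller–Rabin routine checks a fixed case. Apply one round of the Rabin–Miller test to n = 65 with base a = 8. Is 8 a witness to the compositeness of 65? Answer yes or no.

no

n − 1 = 64 = 2^6 · 1, so s = 6 and d = 1.
x_0 = 8^1 mod 65 = 8.
x_0 is neither 1 nor 64, so continue squaring.
x_1 = 8^2 mod 65 = 64.
x_1 ≡ −1, so 8 is not a witness.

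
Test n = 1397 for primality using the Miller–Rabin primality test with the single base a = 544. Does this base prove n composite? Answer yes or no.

yes

n − 1 = 1396 = 2^2 · 349, so s = 2 and d = 349.
Repeated squaring mod 1397: 544^1 ≡ 544, 544^2 ≡ 1169, 544^4 ≡ 295, 544^8 ≡ 411, 544^16 ≡ 1281, 544^32 ≡ 883, 544^64 ≡ 163, 544^128 ≡ 26, 544^256 ≡ 676.
349 = 256 + 64 + 16 + 8 + 4 + 1, so 544^349 ≡ 676·163·1281·411·295·544 ≡ 1241 (mod 1397).
x_0 = 544^349 mod 1397 = 1241.
x_0 is neither 1 nor 1396, so continue squaring.
x_1 = 1241^2 mod 1397 = 587.
Reached i = s−1 = 1 without hitting −1: 544 is a Miller–Rabin witness and 1397 is composite.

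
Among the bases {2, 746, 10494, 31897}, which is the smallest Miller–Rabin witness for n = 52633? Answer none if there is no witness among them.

none

n − 1 = 52632 = 2^3 · 6579, so s = 3 and d = 6579.
Base 2: x_0 = 2^6579 mod 52633 = 1. x_0 = 1, so 2 is not a witness.
Base 746: x_0 = 746^6579 mod 52633 = 1. x_0 = 1, so 746 is not a witness.
Base 10494: x_0 = 10494^6579 mod 52633 = 1. x_0 = 1, so 10494 is not a witness.
Base 31897: x_0 = 31897^6579 mod 52633 = 52632. x_0 = 52632 ≡ −1, so 31897 is not a witness.
No listed base is a witness for 52633.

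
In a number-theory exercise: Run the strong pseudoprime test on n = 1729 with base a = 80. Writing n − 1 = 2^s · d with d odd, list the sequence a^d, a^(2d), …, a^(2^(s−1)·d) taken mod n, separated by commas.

n − 1 = 1728 = 2^6 · 27, so s = 6 and d = 27.
x_0 = 80^27 mod 1729 = 1217.
x_1 = 1217^2 mod 1729 = 1065.
x_2 = 1065^2 mod 1729 = 1.
x_3 = 1^2 mod 1729 = 1.
x_4 = 1^2 mod 1729 = 1.
x_5 = 1^2 mod 1729 = 1.

1217, 1065, 1, 1, 1, 1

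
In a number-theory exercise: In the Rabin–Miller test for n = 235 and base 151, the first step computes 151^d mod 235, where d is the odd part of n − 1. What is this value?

41

n − 1 = 234 = 2^1 · 117, so s = 1 and d = 117.
Repeated squaring mod 235: 151^1 ≡ 151, 151^2 ≡ 6, 151^4 ≡ 36, 151^8 ≡ 121, 151^16 ≡ 71, 151^32 ≡ 106, 151^64 ≡ 191.
117 = 64 + 32 + 16 + 4 + 1, so 151^117 ≡ 191·106·71·36·151 ≡ 41 (mod 235).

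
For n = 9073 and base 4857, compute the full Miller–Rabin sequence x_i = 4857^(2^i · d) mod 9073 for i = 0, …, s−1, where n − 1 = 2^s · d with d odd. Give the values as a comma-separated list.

7440, 8300, 7784, 1162

n − 1 = 9072 = 2^4 · 567, so s = 4 and d = 567.
x_0 = 4857^567 mod 9073 = 7440.
x_1 = 7440^2 mod 9073 = 8300.
x_2 = 8300^2 mod 9073 = 7784.
x_3 = 7784^2 mod 9073 = 1162.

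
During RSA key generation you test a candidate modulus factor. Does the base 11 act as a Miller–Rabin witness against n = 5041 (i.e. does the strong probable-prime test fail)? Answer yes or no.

n − 1 = 5040 = 2^4 · 315, so s = 4 and d = 315.
x_0 = 11^315 mod 5041 = 5040.
x_0 = 5040 ≡ −1, so 11 is not a witness.

no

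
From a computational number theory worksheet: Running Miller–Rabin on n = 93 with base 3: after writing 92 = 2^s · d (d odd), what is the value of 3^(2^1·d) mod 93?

n − 1 = 92 = 2^2 · 23, so s = 2 and d = 23.
x_0 = 3^23 mod 93 = 42.
x_1 = 42^2 mod 93 = 90.

90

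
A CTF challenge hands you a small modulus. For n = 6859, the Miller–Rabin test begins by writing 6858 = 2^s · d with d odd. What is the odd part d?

Halving: 6858 → 3429; 3429 is odd.
So 6858 = 2^1 · 3429.

3429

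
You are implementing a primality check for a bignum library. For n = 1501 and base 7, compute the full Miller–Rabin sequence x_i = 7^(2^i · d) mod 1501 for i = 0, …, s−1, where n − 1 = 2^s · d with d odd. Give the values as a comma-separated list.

647, 1331

n − 1 = 1500 = 2^2 · 375, so s = 2 and d = 375.
x_0 = 7^375 mod 1501 = 647.
x_1 = 647^2 mod 1501 = 1331.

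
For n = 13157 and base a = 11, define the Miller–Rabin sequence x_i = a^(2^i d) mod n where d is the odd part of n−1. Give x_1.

n − 1 = 13156 = 2^2 · 3289, so s = 2 and d = 3289.
x_0 = 11^3289 mod 13157 = 4168.
x_1 = 4168^2 mod 13157 = 4984.

4984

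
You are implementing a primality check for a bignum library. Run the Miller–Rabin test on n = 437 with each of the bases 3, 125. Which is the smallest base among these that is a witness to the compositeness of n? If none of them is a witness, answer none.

3

n − 1 = 436 = 2^2 · 109, so s = 2 and d = 109.
Base 3: x_0 = 3^109 mod 437 = 307. x_0 is neither 1 nor 436, so continue squaring. x_1 = 307^2 mod 437 = 294. Reached i = s−1 = 1 without hitting −1: 3 is a Miller–Rabin witness and 437 is composite.
Base 125: x_0 = 125^109 mod 437 = 30. x_0 is neither 1 nor 436, so continue squaring. x_1 = 30^2 mod 437 = 26. Reached i = s−1 = 1 without hitting −1: 125 is a Miller–Rabin witness and 437 is composite.
The smallest witness among the given bases is 3.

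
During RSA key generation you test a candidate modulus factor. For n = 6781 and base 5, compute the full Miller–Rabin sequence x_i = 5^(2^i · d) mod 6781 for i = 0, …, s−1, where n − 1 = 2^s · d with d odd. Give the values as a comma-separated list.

6780, 1

n − 1 = 6780 = 2^2 · 1695, so s = 2 and d = 1695.
x_0 = 5^1695 mod 6781 = 6780.
x_1 = 6780^2 mod 6781 = 1.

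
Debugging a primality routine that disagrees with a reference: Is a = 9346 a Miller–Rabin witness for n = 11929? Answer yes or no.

yes

n − 1 = 11928 = 2^3 · 1491, so s = 3 and d = 1491.
x_0 = 9346^1491 mod 11929 = 394.
x_0 is neither 1 nor 11928, so continue squaring.
x_1 = 394^2 mod 11929 = 159.
x_2 = 159^2 mod 11929 = 1423.
Reached i = s−1 = 2 without hitting −1: 9346 is a Miller–Rabin witness and 11929 is composite.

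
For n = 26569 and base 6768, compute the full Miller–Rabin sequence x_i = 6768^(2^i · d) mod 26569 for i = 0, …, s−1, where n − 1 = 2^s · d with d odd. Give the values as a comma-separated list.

n − 1 = 26568 = 2^3 · 3321, so s = 3 and d = 3321.
x_0 = 6768^3321 mod 26569 = 22332.
x_1 = 22332^2 mod 26569 = 18094.
x_2 = 18094^2 mod 26569 = 9618.

22332, 18094, 9618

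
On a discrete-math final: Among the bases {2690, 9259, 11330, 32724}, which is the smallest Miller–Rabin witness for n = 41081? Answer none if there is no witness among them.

n − 1 = 41080 = 2^3 · 5135, so s = 3 and d = 5135.
Base 2690: x_0 = 2690^5135 mod 41081 = 1707. x_0 is neither 1 nor 41080, so continue squaring. x_1 = 1707^2 mod 41081 = 38179. x_2 = 38179^2 mod 41081 = 41080. x_2 ≡ −1, so 2690 is not a witness.
Base 9259: x_0 = 9259^5135 mod 41081 = 41080. x_0 = 41080 ≡ −1, so 9259 is not a witness.
Base 11330: x_0 = 11330^5135 mod 41081 = 2902. x_0 is neither 1 nor 41080, so continue squaring. x_1 = 2902^2 mod 41081 = 41080. x_1 ≡ −1, so 11330 is not a witness.
Base 32724: x_0 = 32724^5135 mod 41081 = 1707. x_0 is neither 1 nor 41080, so continue squaring. x_1 = 1707^2 mod 41081 = 38179. x_2 = 38179^2 mod 41081 = 41080. x_2 ≡ −1, so 32724 is not a witness.
No listed base is a witness for 41081.

none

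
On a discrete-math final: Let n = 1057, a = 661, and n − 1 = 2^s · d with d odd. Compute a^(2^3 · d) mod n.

50

n − 1 = 1056 = 2^5 · 33, so s = 5 and d = 33.
x_0 = 661^33 mod 1057 = 27.
x_1 = 27^2 mod 1057 = 729.
x_2 = 729^2 mod 1057 = 827.
x_3 = 827^2 mod 1057 = 50.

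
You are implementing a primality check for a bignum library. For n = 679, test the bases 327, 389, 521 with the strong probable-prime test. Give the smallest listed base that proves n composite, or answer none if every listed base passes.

none

n − 1 = 678 = 2^1 · 339, so s = 1 and d = 339.
Base 327: x_0 = 327^339 mod 679 = 678. x_0 = 678 ≡ −1, so 327 is not a witness.
Base 389: x_0 = 389^339 mod 679 = 1. x_0 = 1, so 389 is not a witness.
Base 521: x_0 = 521^339 mod 679 = 678. x_0 = 678 ≡ −1, so 521 is not a witness.
No listed base is a witness for 679.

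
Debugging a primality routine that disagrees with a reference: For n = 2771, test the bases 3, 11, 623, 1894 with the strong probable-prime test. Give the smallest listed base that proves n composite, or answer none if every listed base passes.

n − 1 = 2770 = 2^1 · 1385, so s = 1 and d = 1385.
Base 3: x_0 = 3^1385 mod 2771 = 2241. x_0 ∉ {1, 2770} and s = 1, so 3 is a Miller–Rabin witness and 2771 is composite.
Base 11: x_0 = 11^1385 mod 2771 = 1604. x_0 ∉ {1, 2770} and s = 1, so 11 is a Miller–Rabin witness and 2771 is composite.
Base 623: x_0 = 623^1385 mod 2771 = 2369. x_0 ∉ {1, 2770} and s = 1, so 623 is a Miller–Rabin witness and 2771 is composite.
Base 1894: x_0 = 1894^1385 mod 2771 = 2594. x_0 ∉ {1, 2770} and s = 1, so 1894 is a Miller–Rabin witness and 2771 is composite.
The smallest witness among the given bases is 3.

3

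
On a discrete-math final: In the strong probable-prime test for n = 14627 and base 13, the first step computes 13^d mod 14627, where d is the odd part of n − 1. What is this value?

14626

n − 1 = 14626 = 2^1 · 7313, so s = 1 and d = 7313.
Repeated squaring mod 14627: 13^1 ≡ 13, 13^2 ≡ 169, 13^4 ≡ 13934, 13^8 ≡ 12185, 13^16 ≡ 10175, 13^32 ≡ 719, 13^64 ≡ 5016, 13^128 ≡ 1816, 13^256 ≡ 6781, 13^512 ≡ 9300, 13^1024 ≡ 549, 13^2048 ≡ 8861, 13^4096 ≡ 14212.
7313 = 4096 + 2048 + 1024 + 128 + 16 + 1, so 13^7313 ≡ 14212·8861·549·1816·10175·13 ≡ 14626 (mod 14627).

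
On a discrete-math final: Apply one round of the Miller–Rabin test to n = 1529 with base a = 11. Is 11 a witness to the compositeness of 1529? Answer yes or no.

n − 1 = 1528 = 2^3 · 191, so s = 3 and d = 191.
x_0 = 11^191 mod 1529 = 220.
x_0 is neither 1 nor 1528, so continue squaring.
x_1 = 220^2 mod 1529 = 1001.
x_2 = 1001^2 mod 1529 = 506.
Reached i = s−1 = 2 without hitting −1: 11 is a Miller–Rabin witness and 1529 is composite.

yes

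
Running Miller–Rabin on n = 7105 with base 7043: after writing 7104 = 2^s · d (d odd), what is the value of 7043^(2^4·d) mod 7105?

4341

n − 1 = 7104 = 2^6 · 111, so s = 6 and d = 111.
x_0 = 7043^111 mod 7105 = 6532.
x_1 = 6532^2 mod 7105 = 1499.
x_2 = 1499^2 mod 7105 = 1821.
x_3 = 1821^2 mod 7105 = 5111.
x_4 = 5111^2 mod 7105 = 4341.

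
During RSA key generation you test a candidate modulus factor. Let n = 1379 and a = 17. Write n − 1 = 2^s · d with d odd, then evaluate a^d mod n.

n − 1 = 1378 = 2^1 · 689, so s = 1 and d = 689.
17^689 mod 1379 = 12.

12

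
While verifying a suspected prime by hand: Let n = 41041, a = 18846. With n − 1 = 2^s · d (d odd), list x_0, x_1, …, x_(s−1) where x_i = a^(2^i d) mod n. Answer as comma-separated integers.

8009, 38039, 24025, 1

n − 1 = 41040 = 2^4 · 2565, so s = 4 and d = 2565.
x_0 = 18846^2565 mod 41041 = 8009.
x_1 = 8009^2 mod 41041 = 38039.
x_2 = 38039^2 mod 41041 = 24025.
x_3 = 24025^2 mod 41041 = 1.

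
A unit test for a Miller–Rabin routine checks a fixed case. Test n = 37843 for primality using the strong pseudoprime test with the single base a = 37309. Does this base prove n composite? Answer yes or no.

n − 1 = 37842 = 2^1 · 18921, so s = 1 and d = 18921.
By repeated squaring, 37309^18921 ≡ 37842 (mod 37843).
x_0 = 37309^18921 mod 37843 = 37842.
x_0 = 37842 ≡ −1, so 37309 is not a witness.

no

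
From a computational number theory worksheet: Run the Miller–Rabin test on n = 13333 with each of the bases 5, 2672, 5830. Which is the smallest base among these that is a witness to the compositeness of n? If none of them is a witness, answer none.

n − 1 = 13332 = 2^2 · 3333, so s = 2 and d = 3333.
Base 5: x_0 = 5^3333 mod 13333 = 200. x_0 is neither 1 nor 13332, so continue squaring. x_1 = 200^2 mod 13333 = 1. x_1 = 1 but x_0 ≠ ±1, a nontrivial square root of 1 — 5 is a witness and 13333 is composite.
Base 2672: x_0 = 2672^3333 mod 13333 = 13133. x_0 is neither 1 nor 13332, so continue squaring. x_1 = 13133^2 mod 13333 = 1. x_1 = 1 but x_0 ≠ ±1, a nontrivial square root of 1 — 2672 is a witness and 13333 is composite.
Base 5830: x_0 = 5830^3333 mod 13333 = 13133. x_0 is neither 1 nor 13332, so continue squaring. x_1 = 13133^2 mod 13333 = 1. x_1 = 1 but x_0 ≠ ±1, a nontrivial square root of 1 — 5830 is a witness and 13333 is composite.
The smallest witness among the given bases is 5.

5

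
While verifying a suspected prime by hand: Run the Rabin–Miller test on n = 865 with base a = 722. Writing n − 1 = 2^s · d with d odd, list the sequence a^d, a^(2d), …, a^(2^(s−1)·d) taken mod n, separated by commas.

n − 1 = 864 = 2^5 · 27, so s = 5 and d = 27.
x_0 = 722^27 mod 865 = 338.
x_1 = 338^2 mod 865 = 64.
x_2 = 64^2 mod 865 = 636.
x_3 = 636^2 mod 865 = 541.
x_4 = 541^2 mod 865 = 311.

338, 64, 636, 541, 311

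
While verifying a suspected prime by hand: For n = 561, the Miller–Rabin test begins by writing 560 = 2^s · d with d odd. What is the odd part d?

Halving: 560 → 280 → 140 → 70 → 35; 35 is odd.
So 560 = 2^4 · 35.

35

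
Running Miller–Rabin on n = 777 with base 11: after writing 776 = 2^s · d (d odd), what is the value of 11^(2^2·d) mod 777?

655

n − 1 = 776 = 2^3 · 97, so s = 3 and d = 97.
Repeated squaring mod 777: 11^1 ≡ 11, 11^2 ≡ 121, 11^4 ≡ 655, 11^8 ≡ 121, 11^16 ≡ 655, 11^32 ≡ 121, 11^64 ≡ 655.
97 = 64 + 32 + 1, so 11^97 ≡ 655·121·11 ≡ 11 (mod 777).
x_0 = 11.
x_1 = 11^2 mod 777 = 121.
x_2 = 121^2 mod 777 = 655.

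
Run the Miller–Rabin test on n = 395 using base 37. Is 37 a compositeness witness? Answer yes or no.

n − 1 = 394 = 2^1 · 197, so s = 1 and d = 197.
Repeated squaring mod 395: 37^1 ≡ 37, 37^2 ≡ 184, 37^4 ≡ 281, 37^8 ≡ 356, 37^16 ≡ 336, 37^32 ≡ 321, 37^64 ≡ 341, 37^128 ≡ 151.
197 = 128 + 64 + 4 + 1, so 37^197 ≡ 151·341·281·37 ≡ 132 (mod 395).
x_0 = 37^197 mod 395 = 132.
x_0 ∉ {1, 394} and s = 1, so 37 is a Miller–Rabin witness and 395 is composite.

yes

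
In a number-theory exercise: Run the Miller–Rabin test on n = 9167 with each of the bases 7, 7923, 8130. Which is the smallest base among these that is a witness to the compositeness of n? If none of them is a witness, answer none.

7

n − 1 = 9166 = 2^1 · 4583, so s = 1 and d = 4583.
Base 7: x_0 = 7^4583 mod 9167 = 7947. x_0 ∉ {1, 9166} and s = 1, so 7 is a Miller–Rabin witness and 9167 is composite.
Base 7923: x_0 = 7923^4583 mod 9167 = 7426. x_0 ∉ {1, 9166} and s = 1, so 7923 is a Miller–Rabin witness and 9167 is composite.
Base 8130: x_0 = 8130^4583 mod 9167 = 5752. x_0 ∉ {1, 9166} and s = 1, so 8130 is a Miller–Rabin witness and 9167 is composite.
The smallest witness among the given bases is 7.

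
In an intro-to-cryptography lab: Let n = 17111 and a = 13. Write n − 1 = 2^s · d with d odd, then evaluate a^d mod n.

n − 1 = 17110 = 2^1 · 8555, so s = 1 and d = 8555.
13^8555 mod 17111 = 3875.

3875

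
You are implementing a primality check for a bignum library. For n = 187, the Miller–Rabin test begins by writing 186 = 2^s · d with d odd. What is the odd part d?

93

Halving: 186 → 93; 93 is odd.
So 186 = 2^1 · 93.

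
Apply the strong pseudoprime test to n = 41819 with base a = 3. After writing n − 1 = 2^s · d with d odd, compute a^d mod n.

n − 1 = 41818 = 2^1 · 20909, so s = 1 and d = 20909.
3^20909 mod 41819 = 40879.

40879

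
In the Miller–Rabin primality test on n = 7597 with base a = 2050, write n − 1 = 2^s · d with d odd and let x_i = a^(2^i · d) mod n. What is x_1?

n − 1 = 7596 = 2^2 · 1899, so s = 2 and d = 1899.
Repeated squaring mod 7597: 2050^1 ≡ 2050, 2050^2 ≡ 1359, 2050^4 ≡ 810, 2050^8 ≡ 2758, 2050^16 ≡ 1967, 2050^32 ≡ 2216, 2050^64 ≡ 2994, 2050^128 ≡ 7173, 2050^256 ≡ 5045, 2050^512 ≡ 2075, 2050^1024 ≡ 5723.
1899 = 1024 + 512 + 256 + 64 + 32 + 8 + 2 + 1, so 2050^1899 ≡ 5723·2075·5045·2994·2216·2758·1359·2050 ≡ 1803 (mod 7597).
x_0 = 1803.
x_1 = 1803^2 mod 7597 = 6890.

6890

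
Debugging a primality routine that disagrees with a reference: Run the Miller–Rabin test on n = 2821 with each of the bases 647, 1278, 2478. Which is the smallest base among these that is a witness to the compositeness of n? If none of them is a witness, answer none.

n − 1 = 2820 = 2^2 · 705, so s = 2 and d = 705.
Base 647: x_0 = 647^705 mod 2821 = 2820. x_0 = 2820 ≡ −1, so 647 is not a witness.
Base 1278: x_0 = 1278^705 mod 2821 = 1520. x_0 is neither 1 nor 2820, so continue squaring. x_1 = 1520^2 mod 2821 = 1. x_1 = 1 but x_0 ≠ ±1, a nontrivial square root of 1 — 1278 is a witness and 2821 is composite.
Base 2478: x_0 = 2478^705 mod 2821 = 1022. x_0 is neither 1 nor 2820, so continue squaring. x_1 = 1022^2 mod 2821 = 714. Reached i = s−1 = 1 without hitting −1: 2478 is a Miller–Rabin witness and 2821 is composite.
The smallest witness among the given bases is 1278.

1278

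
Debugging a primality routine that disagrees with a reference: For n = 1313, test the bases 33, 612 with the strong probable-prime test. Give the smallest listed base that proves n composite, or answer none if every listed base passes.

n − 1 = 1312 = 2^5 · 41, so s = 5 and d = 41.
Base 33: x_0 = 33^41 mod 1313 = 752. x_0 is neither 1 nor 1312, so continue squaring. x_1 = 752^2 mod 1313 = 914. x_2 = 914^2 mod 1313 = 328. x_3 = 328^2 mod 1313 = 1231. x_4 = 1231^2 mod 1313 = 159. Reached i = s−1 = 4 without hitting −1: 33 is a Miller–Rabin witness and 1313 is composite.
Base 612: x_0 = 612^41 mod 1313 = 612. x_0 is neither 1 nor 1312, so continue squaring. x_1 = 612^2 mod 1313 = 339. x_2 = 339^2 mod 1313 = 690. x_3 = 690^2 mod 1313 = 794. x_4 = 794^2 mod 1313 = 196. Reached i = s−1 = 4 without hitting −1: 612 is a Miller–Rabin witness and 1313 is composite.
The smallest witness among the given bases is 33.

33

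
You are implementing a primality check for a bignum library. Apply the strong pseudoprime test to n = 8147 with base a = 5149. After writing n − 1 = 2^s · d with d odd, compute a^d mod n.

8146

n − 1 = 8146 = 2^1 · 4073, so s = 1 and d = 4073.
By repeated squaring, 5149^4073 ≡ 8146 (mod 8147).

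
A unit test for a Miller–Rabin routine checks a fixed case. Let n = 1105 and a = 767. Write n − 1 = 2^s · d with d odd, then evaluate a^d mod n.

117

n − 1 = 1104 = 2^4 · 69, so s = 4 and d = 69.
Repeated squaring mod 1105: 767^1 ≡ 767, 767^2 ≡ 429, 767^4 ≡ 611, 767^8 ≡ 936, 767^16 ≡ 936, 767^32 ≡ 936, 767^64 ≡ 936.
69 = 64 + 4 + 1, so 767^69 ≡ 936·611·767 ≡ 117 (mod 1105).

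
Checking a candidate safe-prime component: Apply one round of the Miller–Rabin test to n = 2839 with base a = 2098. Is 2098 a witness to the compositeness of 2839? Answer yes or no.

yes

n − 1 = 2838 = 2^1 · 1419, so s = 1 and d = 1419.
x_0 = 2098^1419 mod 2839 = 1527.
x_0 ∉ {1, 2838} and s = 1, so 2098 is a Miller–Rabin witness and 2839 is composite.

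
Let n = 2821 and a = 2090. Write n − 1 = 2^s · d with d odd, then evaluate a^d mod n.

1611

n − 1 = 2820 = 2^2 · 705, so s = 2 and d = 705.
By repeated squaring, 2090^705 ≡ 1611 (mod 2821).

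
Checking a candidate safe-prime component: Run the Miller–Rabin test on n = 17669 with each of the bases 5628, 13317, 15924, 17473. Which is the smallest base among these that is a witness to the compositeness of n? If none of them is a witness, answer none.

n − 1 = 17668 = 2^2 · 4417, so s = 2 and d = 4417.
Base 5628: x_0 = 5628^4417 mod 17669 = 17668. x_0 = 17668 ≡ −1, so 5628 is not a witness.
Base 13317: x_0 = 13317^4417 mod 17669 = 14386. x_0 is neither 1 nor 17668, so continue squaring. x_1 = 14386^2 mod 17669 = 17668. x_1 ≡ −1, so 13317 is not a witness.
Base 15924: x_0 = 15924^4417 mod 17669 = 17668. x_0 = 17668 ≡ −1, so 15924 is not a witness.
Base 17473: x_0 = 17473^4417 mod 17669 = 1. x_0 = 1, so 17473 is not a witness.
No listed base is a witness for 17669.

none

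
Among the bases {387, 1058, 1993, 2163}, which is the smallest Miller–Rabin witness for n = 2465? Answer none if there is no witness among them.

none

n − 1 = 2464 = 2^5 · 77, so s = 5 and d = 77.
Base 387: x_0 = 387^77 mod 2465 = 302. x_0 is neither 1 nor 2464, so continue squaring. x_1 = 302^2 mod 2465 = 2464. x_1 ≡ −1, so 387 is not a witness.
Base 1058: x_0 = 1058^77 mod 2465 = 2163. x_0 is neither 1 nor 2464, so continue squaring. x_1 = 2163^2 mod 2465 = 2464. x_1 ≡ −1, so 1058 is not a witness.
Base 1993: x_0 = 1993^77 mod 2465 = 2163. x_0 is neither 1 nor 2464, so continue squaring. x_1 = 2163^2 mod 2465 = 2464. x_1 ≡ −1, so 1993 is not a witness.
Base 2163: x_0 = 2163^77 mod 2465 = 2163. x_0 is neither 1 nor 2464, so continue squaring. x_1 = 2163^2 mod 2465 = 2464. x_1 ≡ −1, so 2163 is not a witness.
No listed base is a witness for 2465.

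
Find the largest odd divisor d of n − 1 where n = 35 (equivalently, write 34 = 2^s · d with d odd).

Halving: 34 → 17; 17 is odd.
So 34 = 2^1 · 17.

17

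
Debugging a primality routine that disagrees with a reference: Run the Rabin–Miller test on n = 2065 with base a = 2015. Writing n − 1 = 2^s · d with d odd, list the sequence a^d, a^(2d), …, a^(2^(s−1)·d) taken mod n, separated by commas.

1805, 1520, 1730, 715

n − 1 = 2064 = 2^4 · 129, so s = 4 and d = 129.
x_0 = 2015^129 mod 2065 = 1805.
x_1 = 1805^2 mod 2065 = 1520.
x_2 = 1520^2 mod 2065 = 1730.
x_3 = 1730^2 mod 2065 = 715.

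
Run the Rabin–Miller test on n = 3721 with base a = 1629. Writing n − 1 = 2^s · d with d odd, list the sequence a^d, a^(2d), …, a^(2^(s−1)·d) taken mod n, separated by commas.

n − 1 = 3720 = 2^3 · 465, so s = 3 and d = 465.
x_0 = 1629^465 mod 3721 = 194.
x_1 = 194^2 mod 3721 = 426.
x_2 = 426^2 mod 3721 = 2868.

194, 426, 2868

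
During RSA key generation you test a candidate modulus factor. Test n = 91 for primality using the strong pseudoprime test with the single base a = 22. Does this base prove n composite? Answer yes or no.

no

n − 1 = 90 = 2^1 · 45, so s = 1 and d = 45.
x_0 = 22^45 mod 91 = 1.
x_0 = 1, so 22 is not a witness.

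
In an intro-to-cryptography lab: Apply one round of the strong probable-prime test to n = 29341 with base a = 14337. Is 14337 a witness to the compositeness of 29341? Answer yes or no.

n − 1 = 29340 = 2^2 · 7335, so s = 2 and d = 7335.
Repeated squaring mod 29341: 14337^1 ≡ 14337, 14337^2 ≡ 15864, 14337^4 ≡ 8739, 14337^8 ≡ 24839, 14337^16 ≡ 22714, 14337^32 ≡ 22993, 14337^64 ≡ 11911, 14337^128 ≡ 8186, 14337^256 ≡ 25093, 14337^512 ≡ 789, 14337^1024 ≡ 6360, 14337^2048 ≡ 17702, 14337^4096 ≡ 28265.
7335 = 4096 + 2048 + 1024 + 128 + 32 + 4 + 2 + 1, so 14337^7335 ≡ 28265·17702·6360·8186·22993·8739·15864·14337 ≡ 21910 (mod 29341).
x_0 = 14337^7335 mod 29341 = 21910.
x_0 is neither 1 nor 29340, so continue squaring.
x_1 = 21910^2 mod 29341 = 29340.
x_1 ≡ −1, so 14337 is not a witness.

no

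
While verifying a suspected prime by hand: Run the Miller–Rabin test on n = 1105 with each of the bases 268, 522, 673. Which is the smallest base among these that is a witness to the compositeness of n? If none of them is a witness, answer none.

522

n − 1 = 1104 = 2^4 · 69, so s = 4 and d = 69.
Base 268: x_0 = 268^69 mod 1105 = 268. x_0 is neither 1 nor 1104, so continue squaring. x_1 = 268^2 mod 1105 = 1104. x_1 ≡ −1, so 268 is not a witness.
Base 522: x_0 = 522^69 mod 1105 = 122. x_0 is neither 1 nor 1104, so continue squaring. x_1 = 122^2 mod 1105 = 519. x_2 = 519^2 mod 1105 = 846. x_3 = 846^2 mod 1105 = 781. Reached i = s−1 = 3 without hitting −1: 522 is a Miller–Rabin witness and 1105 is composite.
Base 673: x_0 = 673^69 mod 1105 = 363. x_0 is neither 1 nor 1104, so continue squaring. x_1 = 363^2 mod 1105 = 274. x_2 = 274^2 mod 1105 = 1041. x_3 = 1041^2 mod 1105 = 781. Reached i = s−1 = 3 without hitting −1: 673 is a Miller–Rabin witness and 1105 is composite.
The smallest witness among the given bases is 522.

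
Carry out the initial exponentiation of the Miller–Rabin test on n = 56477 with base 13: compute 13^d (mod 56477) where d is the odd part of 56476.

20905

n − 1 = 56476 = 2^2 · 14119, so s = 2 and d = 14119.
13^14119 mod 56477 = 20905.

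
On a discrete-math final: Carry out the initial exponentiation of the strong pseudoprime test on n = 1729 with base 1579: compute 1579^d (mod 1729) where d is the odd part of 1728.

645

n − 1 = 1728 = 2^6 · 27, so s = 6 and d = 27.
1579^27 mod 1729 = 645.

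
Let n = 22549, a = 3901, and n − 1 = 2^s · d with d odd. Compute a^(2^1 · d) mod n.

n − 1 = 22548 = 2^2 · 5637, so s = 2 and d = 5637.
Repeated squaring mod 22549: 3901^1 ≡ 3901, 3901^2 ≡ 19775, 3901^4 ≡ 5867, 3901^8 ≡ 11915, 3901^16 ≡ 21270, 3901^32 ≡ 12313, 3901^64 ≡ 13042, 3901^128 ≡ 6657, 3901^256 ≡ 6864, 3901^512 ≡ 9635, 3901^1024 ≡ 21541, 3901^2048 ≡ 1359, 3901^4096 ≡ 20412.
5637 = 4096 + 1024 + 512 + 4 + 1, so 3901^5637 ≡ 20412·21541·9635·5867·3901 ≡ 6464 (mod 22549).
x_0 = 6464.
x_1 = 6464^2 mod 22549 = 22548.

22548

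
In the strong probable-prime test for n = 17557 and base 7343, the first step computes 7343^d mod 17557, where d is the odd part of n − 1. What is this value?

1377

n − 1 = 17556 = 2^2 · 4389, so s = 2 and d = 4389.
Repeated squaring mod 17557: 7343^1 ≡ 7343, 7343^2 ≡ 2102, 7343^4 ≡ 11597, 7343^8 ≡ 3789, 7343^16 ≡ 12452, 7343^32 ≡ 6437, 7343^64 ≡ 449, 7343^128 ≡ 8474, 7343^256 ≡ 546, 7343^512 ≡ 17204, 7343^1024 ≡ 1710, 7343^2048 ≡ 9638, 7343^4096 ≡ 14514.
4389 = 4096 + 256 + 32 + 4 + 1, so 7343^4389 ≡ 14514·546·6437·11597·7343 ≡ 1377 (mod 17557).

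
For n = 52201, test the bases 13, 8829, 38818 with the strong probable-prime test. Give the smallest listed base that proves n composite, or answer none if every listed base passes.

none

n − 1 = 52200 = 2^3 · 6525, so s = 3 and d = 6525.
Base 13: x_0 = 13^6525 mod 52201 = 11019. x_0 is neither 1 nor 52200, so continue squaring. x_1 = 11019^2 mod 52201 = 51036. x_2 = 51036^2 mod 52201 = 52200. x_2 ≡ −1, so 13 is not a witness.
Base 8829: x_0 = 8829^6525 mod 52201 = 47890. x_0 is neither 1 nor 52200, so continue squaring. x_1 = 47890^2 mod 52201 = 1165. x_2 = 1165^2 mod 52201 = 52200. x_2 ≡ −1, so 8829 is not a witness.
Base 38818: x_0 = 38818^6525 mod 52201 = 11019. x_0 is neither 1 nor 52200, so continue squaring. x_1 = 11019^2 mod 52201 = 51036. x_2 = 51036^2 mod 52201 = 52200. x_2 ≡ −1, so 38818 is not a witness.
No listed base is a witness for 52201.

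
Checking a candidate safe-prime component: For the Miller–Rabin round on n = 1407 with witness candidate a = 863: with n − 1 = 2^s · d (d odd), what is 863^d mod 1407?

n − 1 = 1406 = 2^1 · 703, so s = 1 and d = 703.
863^703 mod 1407 = 695.

695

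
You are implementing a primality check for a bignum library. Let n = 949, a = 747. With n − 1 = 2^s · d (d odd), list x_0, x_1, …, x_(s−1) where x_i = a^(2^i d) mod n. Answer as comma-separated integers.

n − 1 = 948 = 2^2 · 237, so s = 2 and d = 237.
x_0 = 747^237 mod 949 = 83.
x_1 = 83^2 mod 949 = 246.

83, 246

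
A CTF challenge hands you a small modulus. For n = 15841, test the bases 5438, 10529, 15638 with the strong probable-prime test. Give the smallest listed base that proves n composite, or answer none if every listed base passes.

10529

n − 1 = 15840 = 2^5 · 495, so s = 5 and d = 495.
Base 5438: x_0 = 5438^495 mod 15841 = 15840. x_0 = 15840 ≡ −1, so 5438 is not a witness.
Base 10529: x_0 = 10529^495 mod 15841 = 10417. x_0 is neither 1 nor 15840, so continue squaring. x_1 = 10417^2 mod 15841 = 3039. x_2 = 3039^2 mod 15841 = 218. x_3 = 218^2 mod 15841 = 1. x_3 = 1 but x_2 ≠ ±1, a nontrivial square root of 1 — 10529 is a witness and 15841 is composite.
Base 15638: x_0 = 15638^495 mod 15841 = 6790. x_0 is neither 1 nor 15840, so continue squaring. x_1 = 6790^2 mod 15841 = 6790. x_2 = 6790^2 mod 15841 = 6790. x_3 = 6790^2 mod 15841 = 6790. x_4 = 6790^2 mod 15841 = 6790. Reached i = s−1 = 4 without hitting −1: 15638 is a Miller–Rabin witness and 15841 is composite.
The smallest witness among the given bases is 10529.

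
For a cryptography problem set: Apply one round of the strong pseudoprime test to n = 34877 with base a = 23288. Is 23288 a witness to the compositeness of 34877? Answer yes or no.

n − 1 = 34876 = 2^2 · 8719, so s = 2 and d = 8719.
Repeated squaring mod 34877: 23288^1 ≡ 23288, 23288^2 ≡ 28471, 23288^4 ≡ 21484, 23288^8 ≡ 38, 23288^16 ≡ 1444, 23288^32 ≡ 27393, 23288^64 ≡ 32671, 23288^128 ≡ 18533, 23288^256 ≡ 3393, 23288^512 ≡ 3039, 23288^1024 ≡ 27993, 23288^2048 ≡ 26490, 23288^4096 ≡ 29737, 23288^8192 ≡ 17711.
8719 = 8192 + 512 + 8 + 4 + 2 + 1, so 23288^8719 ≡ 17711·3039·38·21484·28471·23288 ≡ 1 (mod 34877).
x_0 = 23288^8719 mod 34877 = 1.
x_0 = 1, so 23288 is not a witness.

no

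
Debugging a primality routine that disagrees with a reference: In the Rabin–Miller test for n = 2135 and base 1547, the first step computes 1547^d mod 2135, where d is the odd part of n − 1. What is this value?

n − 1 = 2134 = 2^1 · 1067, so s = 1 and d = 1067.
Repeated squaring mod 2135: 1547^1 ≡ 1547, 1547^2 ≡ 2009, 1547^4 ≡ 931, 1547^8 ≡ 2086, 1547^16 ≡ 266, 1547^32 ≡ 301, 1547^64 ≡ 931, 1547^128 ≡ 2086, 1547^256 ≡ 266, 1547^512 ≡ 301, 1547^1024 ≡ 931.
1067 = 1024 + 32 + 8 + 2 + 1, so 1547^1067 ≡ 931·301·2086·2009·1547 ≡ 728 (mod 2135).

728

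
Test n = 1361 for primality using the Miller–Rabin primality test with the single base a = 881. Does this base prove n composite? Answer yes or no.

n − 1 = 1360 = 2^4 · 85, so s = 4 and d = 85.
x_0 = 881^85 mod 1361 = 1253.
x_0 is neither 1 nor 1360, so continue squaring.
x_1 = 1253^2 mod 1361 = 776.
x_2 = 776^2 mod 1361 = 614.
x_3 = 614^2 mod 1361 = 1360.
x_3 ≡ −1, so 881 is not a witness.

no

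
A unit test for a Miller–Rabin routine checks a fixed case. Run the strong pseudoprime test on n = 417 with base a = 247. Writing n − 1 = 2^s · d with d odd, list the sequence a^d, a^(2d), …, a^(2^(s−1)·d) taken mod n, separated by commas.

295, 289, 121, 46, 31

n − 1 = 416 = 2^5 · 13, so s = 5 and d = 13.
x_0 = 247^13 mod 417 = 295.
x_1 = 295^2 mod 417 = 289.
x_2 = 289^2 mod 417 = 121.
x_3 = 121^2 mod 417 = 46.
x_4 = 46^2 mod 417 = 31.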